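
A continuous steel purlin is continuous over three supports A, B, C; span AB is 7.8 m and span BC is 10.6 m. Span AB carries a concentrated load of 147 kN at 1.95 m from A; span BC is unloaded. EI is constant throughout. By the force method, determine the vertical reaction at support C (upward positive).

R_C = -5.374 kN

Take M_B as the redundant. Released structure: two simple spans AB and BC with a hinge at B.
End slopes at the hinge B, treating each span as simply supported:
  span AB: point load 147 at a = 1.95: Pab(L + a)/(6LEI) = 349.4/EI
  relative rotation θ_0 = (349.4 + 0)/EI = 349.4/EI
A unit hogging moment at B produces rotation L₁/(3EI) + L₂/(3EI) = 6.133/EI.
Slope continuity at B: θ_0 = M_B·6.133/EI, so M_B = 349.4/6.133 = 56.96 kN·m (hogging).
Span BC, ΣM about C: R_B^{BC}·10.6 = 0 + 56.96, so R_B^{BC} = 5.374 kN and R_C = 0 − 5.374 = -5.374 kN.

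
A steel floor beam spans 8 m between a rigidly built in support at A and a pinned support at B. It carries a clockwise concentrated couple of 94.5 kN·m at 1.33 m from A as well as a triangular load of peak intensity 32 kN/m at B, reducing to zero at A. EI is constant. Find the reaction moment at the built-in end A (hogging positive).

M_A = 170.8 kN·m

Take the reaction at B as the redundant and release it; the primary structure is a cantilever fixed at A.
Downward deflection at the released point B due to the loads:
  clockwise couple 94.5 at a = 1.33: M₀a(2L − a)/(2EI) = 921.9/EI
  triangular load, peak 32 at the free end: 11w₀L⁴/(120EI) = 12015/EI
  δ_0 = 12937/EI
Flexibility coefficient — unit upward force at B: δ_{BB} = L³/(3EI) = 170.7/EI.
The prop prevents deflection at B: R_B = δ_0/δ_{BB} = 12937/170.7 = 75.8 kN.
Moment equilibrium about A: M_A = Σ(load moments about A) − R_B·L = 777.2 − 75.8×8 = 170.8 kN·m.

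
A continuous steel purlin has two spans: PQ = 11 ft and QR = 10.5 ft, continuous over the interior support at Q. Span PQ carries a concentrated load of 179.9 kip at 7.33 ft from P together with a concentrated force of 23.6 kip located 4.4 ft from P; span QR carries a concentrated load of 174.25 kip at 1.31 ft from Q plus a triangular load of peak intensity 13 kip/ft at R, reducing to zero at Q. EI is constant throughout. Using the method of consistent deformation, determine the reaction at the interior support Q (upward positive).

R_Q = 368.3 kip

Insert a hinge at Q; M_Q is the redundant, and each span becomes simply supported.
Rotations at Q on the released spans (each span's end-slope, ×1/EI):
  span PQ: point load 179.9 at a = 7.33: Pab(L + a)/(6LEI) = 1344/EI
  span PQ: point load 23.6 at a = 4.4: Pab(L + a)/(6LEI) = 159.9/EI
  span QR: point load 174.25 at a = 1.31: Pab(L + b)/(6LEI) = 655.6/EI
  span QR: triangular load, peak 13: 7w₀L³/(360EI) = 292.6/EI
  relative rotation θ_0 = (1504 + 948.3)/EI = 2452/EI
A unit hogging moment at Q produces rotation L₁/(3EI) + L₂/(3EI) = 7.167/EI.
Compatibility: M_Q·(L₁+L₂)/(3EI) = θ_0, giving M_Q = 342.2 kip·ft (hogging).
Span PQ, ΣM about P with M_Q applied at Q: R_Q^{PQ}·11 = 1423 + 342.2, so R_Q^{PQ} = 160.4 kip and R_P = 203.5 − 160.4 = 43.07 kip.
Span QR, ΣM about R: R_Q^{QR}·10.5 = 1840 + 342.2, so R_Q^{QR} = 207.8 kip and R_R = 242.5 − 207.8 = 34.65 kip.
R_Q = 160.4 + 207.8 = 368.3 kip.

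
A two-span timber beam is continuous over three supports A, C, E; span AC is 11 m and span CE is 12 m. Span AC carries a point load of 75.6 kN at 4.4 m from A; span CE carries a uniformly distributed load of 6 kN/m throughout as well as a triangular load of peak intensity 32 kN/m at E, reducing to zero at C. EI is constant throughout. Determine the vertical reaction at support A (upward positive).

Take M_C as the redundant. Released structure: two simple spans AC and CE with a hinge at C.
Discontinuity in slope at C on the released structure — sum the simple-span end rotations:
  span AC: point load 75.6 at a = 4.4: Pab(L + a)/(6LEI) = 512.3/EI
  span CE: UDL 6: wL³/(24EI) = 432/EI
  span CE: triangular load, peak 32: 7w₀L³/(360EI) = 1075/EI
  relative rotation θ_0 = (512.3 + 1507)/EI = 2019/EI
A unit hogging moment at C produces rotation L₁/(3EI) + L₂/(3EI) = 7.667/EI.
Slope continuity at C: θ_0 = M_C·7.667/EI, so M_C = 2019/7.667 = 263.4 kN·m (hogging).
Span AC, ΣM about A with M_C applied at C: R_C^{AC}·11 = 332.6 + 263.4, so R_C^{AC} = 54.19 kN and R_A = 75.6 − 54.19 = 21.41 kN.

R_A = 21.41 kN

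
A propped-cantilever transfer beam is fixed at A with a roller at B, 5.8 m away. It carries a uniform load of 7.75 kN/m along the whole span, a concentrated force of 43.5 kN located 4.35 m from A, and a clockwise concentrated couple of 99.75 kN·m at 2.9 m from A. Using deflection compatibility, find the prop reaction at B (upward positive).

Take the reaction at B as the redundant and release it; the primary structure is a cantilever fixed at A.
Free-end deflection of the primary structure under the applied loading (downward +):
  UDL 7.75: wL⁴/(8EI) = 1096/EI
  point load 43.5 at a = 4.35: Pa²(3L − a)/(6EI) = 1790/EI
  clockwise couple 99.75 at a = 2.9: M₀a(2L − a)/(2EI) = 1258/EI
  δ_0 = 4145/EI
Tip deflection under a unit load at B: L³/(3EI) = 65.04/EI.
The prop prevents deflection at B: R_B = δ_0/δ_{BB} = 4145/65.04 = 63.73 kN.

R_B = 63.73 kN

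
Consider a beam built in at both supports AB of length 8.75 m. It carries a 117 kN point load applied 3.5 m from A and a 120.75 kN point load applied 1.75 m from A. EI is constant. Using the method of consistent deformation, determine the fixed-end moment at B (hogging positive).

Take the two fixed-end moments M_A, M_B as redundants; the released structure is the simple span AB.
Simple-span end rotations at A and B under the given loads:
  at A: point load 117 at a = 3.5: Pab(L + b)/(6LEI) = 573.3/EI
  at B: point load 117 at a = 3.5: Pab(L + a)/(6LEI) = 501.6/EI
  at A: point load 120.75 at a = 1.75: Pab(L + b)/(6LEI) = 443.8/EI
  at B: point load 120.75 at a = 1.75: Pab(L + a)/(6LEI) = 295.8/EI
  θ_A0 = 1017/EI,  θ_B0 = 797.5/EI
Flexibility coefficients: a unit moment at one end gives L/(3EI) there and L/(6EI) at the far end, so f₁₁ = f₂₂ = 2.917/EI and f₁₂ = f₂₁ = 1.458/EI.
Compatibility — zero rotation at each built-in end:
  2.917 M_A + 1.458 M_B = 1017
  1.458 M_A + 2.917 M_B = 797.5
Solving the pair gives M_A = 282.7 kN·m and M_B = 132.1 kN·m (hogging).

M_B = 132.1 kN·m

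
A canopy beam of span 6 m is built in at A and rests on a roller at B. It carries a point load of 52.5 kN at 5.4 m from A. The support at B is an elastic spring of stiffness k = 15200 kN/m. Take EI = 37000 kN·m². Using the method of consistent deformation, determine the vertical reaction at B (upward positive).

R_B = 43.19 kN

Release the roller at B. Primary structure: cantilever fixed at A.
Downward deflection at the released point B due to the loads:
  point load 52.5 at a = 5.4: Pa²(3L − a)/(6EI) = 3215/EI
Tip deflection under a unit load at B: L³/(3EI) = 72/EI.
With EI = 37000 kN·m²: δ_0 = 0.086889 m and δ_{BB} = 0.001946 m/kN.
Compatibility — the spring shortens by R_B/k under the reaction it provides: δ_0 − R_B·δ_{BB} = R_B/k. With 1/k = 0.000066 m/kN, R_B = δ_0 / (δ_{BB} + 1/k) = 0.086889 / (0.001946 + 0.000066) = 43.19 kN.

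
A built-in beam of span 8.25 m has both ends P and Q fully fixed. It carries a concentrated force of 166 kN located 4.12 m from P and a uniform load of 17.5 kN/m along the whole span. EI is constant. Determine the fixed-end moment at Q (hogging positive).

Release both end moments; the primary structure is a simply-supported span PQ with redundants M_P and M_Q.
On the primary (simply-supported) span, the end slopes from the loading are:
  at P: point load 166 at a = 4.12: Pab(L + b)/(6LEI) = 706.4/EI
  at Q: point load 166 at a = 4.12: Pab(L + a)/(6LEI) = 705.9/EI
  at P: UDL 17.5: wL³/(24EI) = 409.4/EI
  at Q: UDL 17.5: wL³/(24EI) = 409.4/EI
  θ_P0 = 1116/EI,  θ_Q0 = 1115/EI
Flexibility coefficients: a unit moment at one end gives L/(3EI) there and L/(6EI) at the far end, so f₁₁ = f₂₂ = 2.75/EI and f₁₂ = f₂₁ = 1.375/EI.
Compatibility — zero rotation at each built-in end:
  2.75 M_P + 1.375 M_Q = 1116
  1.375 M_P + 2.75 M_Q = 1115
Solving the pair gives M_P = 270.7 kN·m and M_Q = 270.2 kN·m (hogging).

M_Q = 270.2 kN·m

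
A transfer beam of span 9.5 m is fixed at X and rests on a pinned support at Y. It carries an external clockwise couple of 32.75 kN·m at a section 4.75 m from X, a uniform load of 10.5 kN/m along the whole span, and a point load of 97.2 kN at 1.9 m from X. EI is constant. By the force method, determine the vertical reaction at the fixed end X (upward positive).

Release the roller at Y. Primary structure: cantilever fixed at X.
Deflection at Y on the released cantilever, summing each load's contribution:
  clockwise couple 32.75 at a = 4.75: M₀a(2L − a)/(2EI) = 1108/EI
  UDL 10.5: wL⁴/(8EI) = 10690/EI
  point load 97.2 at a = 1.9: Pa²(3L − a)/(6EI) = 1556/EI
  δ_0 = 13354/EI
Tip deflection under a unit load at Y: L³/(3EI) = 285.8/EI.
The prop prevents deflection at Y: R_Y = δ_0/δ_{YY} = 13354/285.8 = 46.73 kN.
Vertical equilibrium: R_X = ΣP − R_Y = 196.9 − 46.73 = 150.2 kN.

R_X = 150.2 kN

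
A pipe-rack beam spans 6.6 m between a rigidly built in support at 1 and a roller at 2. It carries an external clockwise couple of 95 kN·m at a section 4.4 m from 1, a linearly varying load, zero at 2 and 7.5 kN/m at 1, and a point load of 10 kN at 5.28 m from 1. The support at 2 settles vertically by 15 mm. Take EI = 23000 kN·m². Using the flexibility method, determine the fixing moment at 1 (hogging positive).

M_1 = 20.21 kN·m

Release the roller at 2. Primary structure: cantilever fixed at 1.
Deflection at 2 on the released cantilever, summing each load's contribution:
  clockwise couple 95 at a = 4.4: M₀a(2L − a)/(2EI) = 1839/EI
  triangular load, peak 7.5 at the fixed end: w₀L⁴/(30EI) = 474.4/EI
  point load 10 at a = 5.28: Pa²(3L − a)/(6EI) = 674.7/EI
  δ_0 = 2988/EI
Tip deflection under a unit load at 2: L³/(3EI) = 95.83/EI.
With EI = 23000 kN·m²: δ_0 = 0.12992 m and δ_{22} = 0.004167 m/kN.
Compatibility — the beam at 2 must follow the support down by 0.015 m: δ_0 − R_2·δ_{22} = 0.015, so R_2 = (0.12992 − 0.015)/0.004167 = 27.58 kN.
Moment equilibrium about 1: M_1 = Σ(load moments about 1) − R_2·L = 202.2 − 27.58×6.6 = 20.21 kN·m.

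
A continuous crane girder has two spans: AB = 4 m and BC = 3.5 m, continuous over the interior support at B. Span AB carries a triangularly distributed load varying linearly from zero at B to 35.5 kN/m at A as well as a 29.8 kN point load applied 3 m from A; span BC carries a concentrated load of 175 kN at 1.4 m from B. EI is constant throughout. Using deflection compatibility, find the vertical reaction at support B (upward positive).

R_B = 195.5 kN

Insert a hinge at B; M_B is the redundant, and each span becomes simply supported.
Discontinuity in slope at B on the released structure — sum the simple-span end rotations:
  span AB: triangular load, peak 35.5: 7w₀L³/(360EI) = 44.18/EI
  span AB: point load 29.8 at a = 3: Pab(L + a)/(6LEI) = 26.07/EI
  span BC: point load 175 at a = 1.4: Pab(L + b)/(6LEI) = 137.2/EI
  relative rotation θ_0 = (70.25 + 137.2)/EI = 207.5/EI
A unit hogging moment at B produces rotation L₁/(3EI) + L₂/(3EI) = 2.5/EI.
Slope continuity at B: θ_0 = M_B·2.5/EI, so M_B = 207.5/2.5 = 82.98 kN·m (hogging).
Span AB, ΣM about A with M_B applied at B: R_B^{AB}·4 = 184.1 + 82.98, so R_B^{AB} = 66.76 kN and R_A = 100.8 − 66.76 = 34.04 kN.
Span BC, ΣM about C: R_B^{BC}·3.5 = 367.5 + 82.98, so R_B^{BC} = 128.7 kN and R_C = 175 − 128.7 = 46.29 kN.
R_B = 66.76 + 128.7 = 195.5 kN.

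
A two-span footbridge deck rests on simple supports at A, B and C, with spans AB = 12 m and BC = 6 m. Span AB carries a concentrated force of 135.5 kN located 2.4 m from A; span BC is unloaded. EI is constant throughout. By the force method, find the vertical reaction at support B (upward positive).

R_B = 53.12 kN

Insert a hinge at B; M_B is the redundant, and each span becomes simply supported.
Rotations at B on the released spans (each span's end-slope, ×1/EI):
  span AB: point load 135.5 at a = 2.4: Pab(L + a)/(6LEI) = 624.4/EI
  relative rotation θ_0 = (624.4 + 0)/EI = 624.4/EI
A unit hogging moment at B produces rotation L₁/(3EI) + L₂/(3EI) = 6/EI.
Slope continuity at B: θ_0 = M_B·6/EI, so M_B = 624.4/6 = 104.1 kN·m (hogging).
Span AB, ΣM about A with M_B applied at B: R_B^{AB}·12 = 325.2 + 104.1, so R_B^{AB} = 35.77 kN and R_A = 135.5 − 35.77 = 99.73 kN.
Span BC, ΣM about C: R_B^{BC}·6 = 0 + 104.1, so R_B^{BC} = 17.34 kN and R_C = 0 − 17.34 = -17.34 kN.
R_B = 35.77 + 17.34 = 53.12 kN.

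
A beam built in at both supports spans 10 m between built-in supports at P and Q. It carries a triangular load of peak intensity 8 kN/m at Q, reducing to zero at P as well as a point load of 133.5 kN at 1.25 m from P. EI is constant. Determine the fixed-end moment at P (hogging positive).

M_P = 154.4 kN·m

Take the two fixed-end moments M_P, M_Q as redundants; the released structure is the simple span PQ.
On the primary (simply-supported) span, the end slopes from the loading are:
  at P: triangular load, peak 8: 7w₀L³/(360EI) = 155.6/EI
  at Q: triangular load, peak 8: w₀L³/(45EI) = 177.8/EI
  at P: point load 133.5 at a = 1.25: Pab(L + b)/(6LEI) = 456.3/EI
  at Q: point load 133.5 at a = 1.25: Pab(L + a)/(6LEI) = 273.8/EI
  θ_P0 = 611.9/EI,  θ_Q0 = 451.6/EI
Flexibility coefficients: a unit moment at one end gives L/(3EI) there and L/(6EI) at the far end, so f₁₁ = f₂₂ = 3.333/EI and f₁₂ = f₂₁ = 1.667/EI.
Compatibility — zero rotation at each built-in end:
  3.333 M_P + 1.667 M_Q = 611.9
  1.667 M_P + 3.333 M_Q = 451.6
Solving the pair gives M_P = 154.4 kN·m and M_Q = 58.25 kN·m (hogging).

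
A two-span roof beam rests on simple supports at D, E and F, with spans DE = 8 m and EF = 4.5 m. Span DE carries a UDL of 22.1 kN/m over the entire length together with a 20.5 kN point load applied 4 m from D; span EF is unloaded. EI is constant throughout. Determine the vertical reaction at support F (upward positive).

R_F = -29.52 kN

Release continuity at E by inserting a hinge; the redundant is the internal moment M_E. The primary structure is two simply-supported spans DE and EF.
End slopes at the hinge E, treating each span as simply supported:
  span DE: UDL 22.1: wL³/(24EI) = 471.5/EI
  span DE: point load 20.5 at a = 4: Pab(L + a)/(6LEI) = 82/EI
  relative rotation θ_0 = (553.5 + 0)/EI = 553.5/EI
A unit hogging moment at E produces rotation L₁/(3EI) + L₂/(3EI) = 4.167/EI.
Slope continuity at E: θ_0 = M_E·4.167/EI, so M_E = 553.5/4.167 = 132.8 kN·m (hogging).
Span EF, ΣM about F: R_E^{EF}·4.5 = 0 + 132.8, so R_E^{EF} = 29.52 kN and R_F = 0 − 29.52 = -29.52 kN.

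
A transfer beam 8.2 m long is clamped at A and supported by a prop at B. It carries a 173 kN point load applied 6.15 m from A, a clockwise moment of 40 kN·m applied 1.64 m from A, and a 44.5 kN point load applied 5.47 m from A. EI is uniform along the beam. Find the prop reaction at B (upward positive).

R_B = 135.2 kN

Release the roller at B. Primary structure: cantilever fixed at A.
Downward deflection at the released point B due to the loads:
  point load 173 at a = 6.15: Pa²(3L − a)/(6EI) = 20121/EI
  clockwise couple 40 at a = 1.64: M₀a(2L − a)/(2EI) = 484.1/EI
  point load 44.5 at a = 5.47: Pa²(3L − a)/(6EI) = 4245/EI
  δ_0 = 24850/EI
Flexibility coefficient — unit upward force at B: δ_{BB} = L³/(3EI) = 183.8/EI.
Compatibility at B: δ_0 − R_B·δ_{BB} = 0, so R_B = 24850/183.8 = 135.2 kN.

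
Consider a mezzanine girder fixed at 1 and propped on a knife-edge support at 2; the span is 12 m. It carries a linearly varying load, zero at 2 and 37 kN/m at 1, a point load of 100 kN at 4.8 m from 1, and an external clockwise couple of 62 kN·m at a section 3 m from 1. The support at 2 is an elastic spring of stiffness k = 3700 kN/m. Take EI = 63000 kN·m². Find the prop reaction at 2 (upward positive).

R_2 = 66.62 kN

Choose R_2 as the redundant. The primary structure is the cantilever fixed at 1.
Deflection at 2 on the released cantilever, summing each load's contribution:
  triangular load, peak 37 at the fixed end: w₀L⁴/(30EI) = 25574/EI
  point load 100 at a = 4.8: Pa²(3L − a)/(6EI) = 11981/EI
  clockwise couple 62 at a = 3: M₀a(2L − a)/(2EI) = 1953/EI
  δ_0 = 39508/EI
Flexibility coefficient — unit upward force at 2: δ_{22} = L³/(3EI) = 576/EI.
With EI = 63000 kN·m²: δ_0 = 0.62711 m and δ_{22} = 0.009143 m/kN.
Compatibility — the spring shortens by R_2/k under the reaction it provides: δ_0 − R_2·δ_{22} = R_2/k. With 1/k = 0.00027 m/kN, R_2 = δ_0 / (δ_{22} + 1/k) = 0.62711 / (0.009143 + 0.00027) = 66.62 kN.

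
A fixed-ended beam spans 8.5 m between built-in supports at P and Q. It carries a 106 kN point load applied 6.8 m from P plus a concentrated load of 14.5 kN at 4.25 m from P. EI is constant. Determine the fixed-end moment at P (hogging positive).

M_P = 44.24 kN·m

Take the two fixed-end moments M_P, M_Q as redundants; the released structure is the simple span PQ.
On the primary (simply-supported) span, the end slopes from the loading are:
  at P: point load 106 at a = 6.8: Pab(L + b)/(6LEI) = 245.1/EI
  at Q: point load 106 at a = 6.8: Pab(L + a)/(6LEI) = 367.6/EI
  at P: point load 14.5 at a = 4.25: Pab(L + b)/(6LEI) = 65.48/EI
  at Q: point load 14.5 at a = 4.25: Pab(L + a)/(6LEI) = 65.48/EI
  θ_P0 = 310.5/EI,  θ_Q0 = 433.1/EI
Flexibility coefficients: a unit moment at one end gives L/(3EI) there and L/(6EI) at the far end, so f₁₁ = f₂₂ = 2.833/EI and f₁₂ = f₂₁ = 1.417/EI.
Compatibility — zero rotation at each built-in end:
  2.833 M_P + 1.417 M_Q = 310.5
  1.417 M_P + 2.833 M_Q = 433.1
Solving the pair gives M_P = 44.24 kN·m and M_Q = 130.7 kN·m (hogging).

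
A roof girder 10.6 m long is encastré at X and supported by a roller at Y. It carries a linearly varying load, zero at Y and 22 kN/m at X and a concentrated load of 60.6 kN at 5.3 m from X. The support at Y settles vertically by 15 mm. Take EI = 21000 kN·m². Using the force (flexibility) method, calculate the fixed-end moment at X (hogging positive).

M_X = 293.6 kN·m

Release the roller at Y. Primary structure: cantilever fixed at X.
Downward deflection at the released point Y due to the loads:
  triangular load, peak 22 at the fixed end: w₀L⁴/(30EI) = 9258/EI
  point load 60.6 at a = 5.3: Pa²(3L − a)/(6EI) = 7518/EI
  δ_0 = 16776/EI
Flexibility coefficient — unit upward force at Y: δ_{YY} = L³/(3EI) = 397/EI.
With EI = 21000 kN·m²: δ_0 = 0.79888 m and δ_{YY} = 0.018905 m/kN.
Compatibility — the beam at Y must follow the support down by 0.015 m: δ_0 − R_Y·δ_{YY} = 0.015, so R_Y = (0.79888 − 0.015)/0.018905 = 41.46 kN.
Moment equilibrium about X: M_X = Σ(load moments about X) − R_Y·L = 733.2 − 41.46×10.6 = 293.6 kN·m.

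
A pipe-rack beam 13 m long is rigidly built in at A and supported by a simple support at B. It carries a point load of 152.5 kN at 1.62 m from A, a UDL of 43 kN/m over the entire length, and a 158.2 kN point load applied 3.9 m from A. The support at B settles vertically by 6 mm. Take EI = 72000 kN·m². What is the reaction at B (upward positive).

R_B = 231.7 kN

Release the roller at B. Primary structure: cantilever fixed at A.
Free-end deflection of the primary structure under the applied loading (downward +):
  point load 152.5 at a = 1.62: Pa²(3L − a)/(6EI) = 2493/EI
  UDL 43: wL⁴/(8EI) = 153515/EI
  point load 158.2 at a = 3.9: Pa²(3L − a)/(6EI) = 14076/EI
  δ_0 = 170085/EI
Tip deflection under a unit load at B: L³/(3EI) = 732.3/EI.
With EI = 72000 kN·m²: δ_0 = 2.3623 m and δ_{BB} = 0.010171 m/kN.
Compatibility — the beam at B must follow the support down by 0.006 m: δ_0 − R_B·δ_{BB} = 0.006, so R_B = (2.3623 − 0.006)/0.010171 = 231.7 kN.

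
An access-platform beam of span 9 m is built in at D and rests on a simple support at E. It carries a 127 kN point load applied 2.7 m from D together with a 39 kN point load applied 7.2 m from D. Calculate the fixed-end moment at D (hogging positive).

Take the reaction at E as the redundant and release it; the primary structure is a cantilever fixed at D.
Deflection at E on the released cantilever, summing each load's contribution:
  point load 127 at a = 2.7: Pa²(3L − a)/(6EI) = 3750/EI
  point load 39 at a = 7.2: Pa²(3L − a)/(6EI) = 6672/EI
  δ_0 = 10421/EI
Tip deflection under a unit load at E: L³/(3EI) = 243/EI.
The prop prevents deflection at E: R_E = δ_0/δ_{EE} = 10421/243 = 42.89 kN.
Moment equilibrium about D: M_D = Σ(load moments about D) − R_E·L = 623.7 − 42.89×9 = 237.7 kN·m.

M_D = 237.7 kN·m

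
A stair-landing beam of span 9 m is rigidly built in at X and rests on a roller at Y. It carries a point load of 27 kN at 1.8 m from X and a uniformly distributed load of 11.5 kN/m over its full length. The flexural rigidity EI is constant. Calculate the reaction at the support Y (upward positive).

R_Y = 40.32 kN

Release the roller at Y. Primary structure: cantilever fixed at X.
Primary-structure tip deflection at Y by superposition:
  point load 27 at a = 1.8: Pa²(3L − a)/(6EI) = 367.4/EI
  UDL 11.5: wL⁴/(8EI) = 9431/EI
  δ_0 = 9799/EI
Flexibility coefficient — unit upward force at Y: δ_{YY} = L³/(3EI) = 243/EI.
The prop prevents deflection at Y: R_Y = δ_0/δ_{YY} = 9799/243 = 40.32 kN.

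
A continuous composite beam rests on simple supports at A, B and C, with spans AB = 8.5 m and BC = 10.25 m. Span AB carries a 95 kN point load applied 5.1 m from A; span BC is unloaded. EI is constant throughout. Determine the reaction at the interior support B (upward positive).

R_B = 72.13 kN

Release continuity at B by inserting a hinge; the redundant is the internal moment M_B. The primary structure is two simply-supported spans AB and BC.
Rotations at B on the released spans (each span's end-slope, ×1/EI):
  span AB: point load 95 at a = 5.1: Pab(L + a)/(6LEI) = 439.3/EI
  relative rotation θ_0 = (439.3 + 0)/EI = 439.3/EI
A unit hogging moment at B produces rotation L₁/(3EI) + L₂/(3EI) = 6.25/EI.
Slope continuity at B: θ_0 = M_B·6.25/EI, so M_B = 439.3/6.25 = 70.28 kN·m (hogging).
Span AB, ΣM about A with M_B applied at B: R_B^{AB}·8.5 = 484.5 + 70.28, so R_B^{AB} = 65.27 kN and R_A = 95 − 65.27 = 29.73 kN.
Span BC, ΣM about C: R_B^{BC}·10.25 = 0 + 70.28, so R_B^{BC} = 6.857 kN and R_C = 0 − 6.857 = -6.857 kN.
R_B = 65.27 + 6.857 = 72.13 kN.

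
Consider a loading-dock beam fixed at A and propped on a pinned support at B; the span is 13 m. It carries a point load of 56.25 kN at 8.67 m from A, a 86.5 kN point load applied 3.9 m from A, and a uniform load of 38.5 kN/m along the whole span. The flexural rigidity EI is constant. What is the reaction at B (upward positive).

Remove the prop at B; the released (primary) structure is a cantilever built in at A.
Deflection at B on the released cantilever, summing each load's contribution:
  point load 56.25 at a = 8.67: Pa²(3L − a)/(6EI) = 21374/EI
  point load 86.5 at a = 3.9: Pa²(3L − a)/(6EI) = 7697/EI
  UDL 38.5: wL⁴/(8EI) = 137450/EI
  δ_0 = 166520/EI
Flexibility coefficient — unit upward force at B: δ_{BB} = L³/(3EI) = 732.3/EI.
Compatibility at B: δ_0 − R_B·δ_{BB} = 0, so R_B = 166520/732.3 = 227.4 kN.

R_B = 227.4 kN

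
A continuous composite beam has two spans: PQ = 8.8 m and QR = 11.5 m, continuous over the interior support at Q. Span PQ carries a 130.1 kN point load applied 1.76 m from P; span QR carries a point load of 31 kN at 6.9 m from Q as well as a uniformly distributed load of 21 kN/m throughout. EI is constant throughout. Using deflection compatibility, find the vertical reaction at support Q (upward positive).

Release continuity at Q by inserting a hinge; the redundant is the internal moment M_Q. The primary structure is two simply-supported spans PQ and QR.
Rotations at Q on the released spans (each span's end-slope, ×1/EI):
  span PQ: point load 130.1 at a = 1.76: Pab(L + a)/(6LEI) = 322.4/EI
  span QR: point load 31 at a = 6.9: Pab(L + b)/(6LEI) = 229.6/EI
  span QR: UDL 21: wL³/(24EI) = 1331/EI
  relative rotation θ_0 = (322.4 + 1560)/EI = 1883/EI
A unit hogging moment at Q produces rotation L₁/(3EI) + L₂/(3EI) = 6.767/EI.
Slope continuity at Q: θ_0 = M_Q·6.767/EI, so M_Q = 1883/6.767 = 278.2 kN·m (hogging).
Span PQ, ΣM about P with M_Q applied at Q: R_Q^{PQ}·8.8 = 229 + 278.2, so R_Q^{PQ} = 57.64 kN and R_P = 130.1 − 57.64 = 72.46 kN.
Span QR, ΣM about R: R_Q^{QR}·11.5 = 1531 + 278.2, so R_Q^{QR} = 157.3 kN and R_R = 272.5 − 157.3 = 115.2 kN.
R_Q = 57.64 + 157.3 = 215 kN.

R_Q = 215 kN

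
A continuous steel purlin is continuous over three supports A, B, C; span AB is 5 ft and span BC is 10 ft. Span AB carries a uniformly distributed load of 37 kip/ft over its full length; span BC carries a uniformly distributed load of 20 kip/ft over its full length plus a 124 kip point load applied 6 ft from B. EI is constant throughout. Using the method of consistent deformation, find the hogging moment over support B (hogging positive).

M_B = 344.1 kip·ft

Take M_B as the redundant. Released structure: two simple spans AB and BC with a hinge at B.
End slopes at the hinge B, treating each span as simply supported:
  span AB: UDL 37: wL³/(24EI) = 192.7/EI
  span BC: UDL 20: wL³/(24EI) = 833.3/EI
  span BC: point load 124 at a = 6: Pab(L + b)/(6LEI) = 694.4/EI
  relative rotation θ_0 = (192.7 + 1528)/EI = 1720/EI
A unit hogging moment at B produces rotation L₁/(3EI) + L₂/(3EI) = 5/EI.
Compatibility: M_B·(L₁+L₂)/(3EI) = θ_0, giving M_B = 344.1 kip·ft (hogging).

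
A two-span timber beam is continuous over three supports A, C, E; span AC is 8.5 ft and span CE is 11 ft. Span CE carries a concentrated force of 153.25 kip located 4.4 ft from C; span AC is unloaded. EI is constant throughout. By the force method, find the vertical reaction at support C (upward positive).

Insert a hinge at C; M_C is the redundant, and each span becomes simply supported.
Rotations at C on the released spans (each span's end-slope, ×1/EI):
  span CE: point load 153.25 at a = 4.4: Pab(L + b)/(6LEI) = 1187/EI
  relative rotation θ_0 = (0 + 1187)/EI = 1187/EI
A unit hogging moment at C produces rotation L₁/(3EI) + L₂/(3EI) = 6.5/EI.
Slope continuity at C: θ_0 = M_C·6.5/EI, so M_C = 1187/6.5 = 182.6 kip·ft (hogging).
Span AC, ΣM about A with M_C applied at C: R_C^{AC}·8.5 = 0 + 182.6, so R_C^{AC} = 21.48 kip and R_A = 0 − 21.48 = -21.48 kip.
Span CE, ΣM about E: R_C^{CE}·11 = 1011 + 182.6, so R_C^{CE} = 108.5 kip and R_E = 153.2 − 108.5 = 44.7 kip.
R_C = 21.48 + 108.5 = 130 kip.

R_C = 130 kip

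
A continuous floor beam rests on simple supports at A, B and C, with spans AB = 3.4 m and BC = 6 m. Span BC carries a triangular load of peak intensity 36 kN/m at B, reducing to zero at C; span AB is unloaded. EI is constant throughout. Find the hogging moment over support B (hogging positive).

M_B = 55.15 kN·m

Take M_B as the redundant. Released structure: two simple spans AB and BC with a hinge at B.
End slopes at the hinge B, treating each span as simply supported:
  span BC: triangular load, peak 36: w₀L³/(45EI) = 172.8/EI
  relative rotation θ_0 = (0 + 172.8)/EI = 172.8/EI
A unit hogging moment at B produces rotation L₁/(3EI) + L₂/(3EI) = 3.133/EI.
Compatibility: M_B·(L₁+L₂)/(3EI) = θ_0, giving M_B = 55.15 kN·m (hogging).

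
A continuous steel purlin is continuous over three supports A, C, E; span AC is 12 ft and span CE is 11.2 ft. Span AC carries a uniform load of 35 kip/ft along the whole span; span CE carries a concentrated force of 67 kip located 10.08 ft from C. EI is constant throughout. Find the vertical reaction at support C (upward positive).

Insert a hinge at C; M_C is the redundant, and each span becomes simply supported.
Rotations at C on the released spans (each span's end-slope, ×1/EI):
  span AC: UDL 35: wL³/(24EI) = 2520/EI
  span CE: point load 67 at a = 10.08: Pab(L + b)/(6LEI) = 138.7/EI
  relative rotation θ_0 = (2520 + 138.7)/EI = 2659/EI
A unit hogging moment at C produces rotation L₁/(3EI) + L₂/(3EI) = 7.733/EI.
Slope continuity at C: θ_0 = M_C·7.733/EI, so M_C = 2659/7.733 = 343.8 kip·ft (hogging).
Span AC, ΣM about A with M_C applied at C: R_C^{AC}·12 = 2520 + 343.8, so R_C^{AC} = 238.6 kip and R_A = 420 − 238.6 = 181.4 kip.
Span CE, ΣM about E: R_C^{CE}·11.2 = 75.04 + 343.8, so R_C^{CE} = 37.4 kip and R_E = 67 − 37.4 = 29.6 kip.
R_C = 238.6 + 37.4 = 276 kip.

R_C = 276 kip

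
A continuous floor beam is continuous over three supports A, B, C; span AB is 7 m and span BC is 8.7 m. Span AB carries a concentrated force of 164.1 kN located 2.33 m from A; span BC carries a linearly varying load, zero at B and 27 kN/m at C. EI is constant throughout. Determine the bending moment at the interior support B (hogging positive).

M_B = 141.9 kN·m

Take M_B as the redundant. Released structure: two simple spans AB and BC with a hinge at B.
Rotations at B on the released spans (each span's end-slope, ×1/EI):
  span AB: point load 164.1 at a = 2.33: Pab(L + a)/(6LEI) = 396.7/EI
  span BC: triangular load, peak 27: 7w₀L³/(360EI) = 345.7/EI
  relative rotation θ_0 = (396.7 + 345.7)/EI = 742.4/EI
A unit hogging moment at B produces rotation L₁/(3EI) + L₂/(3EI) = 5.233/EI.
Slope continuity at B: θ_0 = M_B·5.233/EI, so M_B = 742.4/5.233 = 141.9 kN·m (hogging).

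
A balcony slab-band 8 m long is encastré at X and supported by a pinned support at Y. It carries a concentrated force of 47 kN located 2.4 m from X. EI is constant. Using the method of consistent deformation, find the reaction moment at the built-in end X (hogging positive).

M_X = 67.12 kN·m

Take the reaction at Y as the redundant and release it; the primary structure is a cantilever fixed at X.
Primary-structure tip deflection at Y by superposition:
  point load 47 at a = 2.4: Pa²(3L − a)/(6EI) = 974.6/EI
Flexibility coefficient — unit upward force at Y: δ_{YY} = L³/(3EI) = 170.7/EI.
Compatibility at Y: δ_0 − R_Y·δ_{YY} = 0, so R_Y = 974.6/170.7 = 5.71 kN.
Moment equilibrium about X: M_X = Σ(load moments about X) − R_Y·L = 112.8 − 5.71×8 = 67.12 kN·m.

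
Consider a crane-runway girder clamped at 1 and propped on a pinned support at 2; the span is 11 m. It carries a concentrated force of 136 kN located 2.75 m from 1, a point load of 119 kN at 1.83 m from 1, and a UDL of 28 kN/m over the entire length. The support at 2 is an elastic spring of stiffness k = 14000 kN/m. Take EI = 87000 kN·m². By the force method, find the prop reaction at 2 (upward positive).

Take the reaction at 2 as the redundant and release it; the primary structure is a cantilever fixed at 1.
Deflection at 2 on the released cantilever, summing each load's contribution:
  point load 136 at a = 2.75: Pa²(3L − a)/(6EI) = 5185/EI
  point load 119 at a = 1.83: Pa²(3L − a)/(6EI) = 2070/EI
  UDL 28: wL⁴/(8EI) = 51244/EI
  δ_0 = 58499/EI
Tip deflection under a unit load at 2: L³/(3EI) = 443.7/EI.
With EI = 87000 kN·m²: δ_0 = 0.6724 m and δ_{22} = 0.0051 m/kN.
Compatibility — the spring shortens by R_2/k under the reaction it provides: δ_0 − R_2·δ_{22} = R_2/k. With 1/k = 0.000071 m/kN, R_2 = δ_0 / (δ_{22} + 1/k) = 0.6724 / (0.0051 + 0.000071) = 130 kN.

R_2 = 130 kN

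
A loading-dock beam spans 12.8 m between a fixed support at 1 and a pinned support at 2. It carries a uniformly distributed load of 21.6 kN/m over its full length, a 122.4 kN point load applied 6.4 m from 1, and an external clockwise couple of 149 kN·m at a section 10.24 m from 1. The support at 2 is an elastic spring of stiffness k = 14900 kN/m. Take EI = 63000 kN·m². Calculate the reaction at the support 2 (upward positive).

Release the roller at 2. Primary structure: cantilever fixed at 1.
Downward deflection at the released point 2 due to the loads:
  UDL 21.6: wL⁴/(8EI) = 72478/EI
  point load 122.4 at a = 6.4: Pa²(3L − a)/(6EI) = 26739/EI
  clockwise couple 149 at a = 10.24: M₀a(2L − a)/(2EI) = 11718/EI
  δ_0 = 110934/EI
Flexibility coefficient — unit upward force at 2: δ_{22} = L³/(3EI) = 699.1/EI.
With EI = 63000 kN·m²: δ_0 = 1.7609 m and δ_{22} = 0.011096 m/kN.
Compatibility — the spring shortens by R_2/k under the reaction it provides: δ_0 − R_2·δ_{22} = R_2/k. With 1/k = 0.000067 m/kN, R_2 = δ_0 / (δ_{22} + 1/k) = 1.7609 / (0.011096 + 0.000067) = 157.7 kN.

R_2 = 157.7 kN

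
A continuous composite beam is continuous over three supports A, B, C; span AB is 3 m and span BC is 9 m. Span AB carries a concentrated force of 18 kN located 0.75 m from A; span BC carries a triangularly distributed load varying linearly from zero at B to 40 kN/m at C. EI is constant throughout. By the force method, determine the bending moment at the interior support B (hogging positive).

M_B = 143.3 kN·m

Release continuity at B by inserting a hinge; the redundant is the internal moment M_B. The primary structure is two simply-supported spans AB and BC.
Discontinuity in slope at B on the released structure — sum the simple-span end rotations:
  span AB: point load 18 at a = 0.75: Pab(L + a)/(6LEI) = 6.328/EI
  span BC: triangular load, peak 40: 7w₀L³/(360EI) = 567/EI
  relative rotation θ_0 = (6.328 + 567)/EI = 573.3/EI
A unit hogging moment at B produces rotation L₁/(3EI) + L₂/(3EI) = 4/EI.
Slope continuity at B: θ_0 = M_B·4/EI, so M_B = 573.3/4 = 143.3 kN·m (hogging).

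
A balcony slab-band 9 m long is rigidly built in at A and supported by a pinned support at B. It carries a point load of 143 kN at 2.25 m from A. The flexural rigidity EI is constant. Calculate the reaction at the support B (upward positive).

Remove the prop at B; the released (primary) structure is a cantilever built in at A.
Downward deflection at the released point B due to the loads:
  point load 143 at a = 2.25: Pa²(3L − a)/(6EI) = 2986/EI
Flexibility coefficient — unit upward force at B: δ_{BB} = L³/(3EI) = 243/EI.
The prop prevents deflection at B: R_B = δ_0/δ_{BB} = 2986/243 = 12.29 kN.

R_B = 12.29 kN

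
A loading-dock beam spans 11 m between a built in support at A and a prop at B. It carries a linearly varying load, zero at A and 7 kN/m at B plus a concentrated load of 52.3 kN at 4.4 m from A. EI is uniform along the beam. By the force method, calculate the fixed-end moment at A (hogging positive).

Take the reaction at B as the redundant and release it; the primary structure is a cantilever fixed at A.
Primary-structure tip deflection at B by superposition:
  triangular load, peak 7 at the free end: 11w₀L⁴/(120EI) = 9395/EI
  point load 52.3 at a = 4.4: Pa²(3L − a)/(6EI) = 4826/EI
  δ_0 = 14221/EI
Flexibility coefficient — unit upward force at B: δ_{BB} = L³/(3EI) = 443.7/EI.
Compatibility at B: δ_0 − R_B·δ_{BB} = 0, so R_B = 14221/443.7 = 32.05 kN.
Moment equilibrium about A: M_A = Σ(load moments about A) − R_B·L = 512.5 − 32.05×11 = 159.9 kN·m.

M_A = 159.9 kN·m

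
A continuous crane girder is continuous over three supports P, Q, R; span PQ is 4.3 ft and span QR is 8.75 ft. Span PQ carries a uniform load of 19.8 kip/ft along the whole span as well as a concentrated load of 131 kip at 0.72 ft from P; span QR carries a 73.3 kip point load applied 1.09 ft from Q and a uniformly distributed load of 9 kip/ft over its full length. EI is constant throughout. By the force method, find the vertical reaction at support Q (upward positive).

R_Q = 213.8 kip

Insert a hinge at Q; M_Q is the redundant, and each span becomes simply supported.
Rotations at Q on the released spans (each span's end-slope, ×1/EI):
  span PQ: UDL 19.8: wL³/(24EI) = 65.59/EI
  span PQ: point load 131 at a = 0.72: Pab(L + a)/(6LEI) = 65.7/EI
  span QR: point load 73.3 at a = 1.09: Pab(L + b)/(6LEI) = 191.3/EI
  span QR: UDL 9: wL³/(24EI) = 251.2/EI
  relative rotation θ_0 = (131.3 + 442.5)/EI = 573.8/EI
A unit hogging moment at Q produces rotation L₁/(3EI) + L₂/(3EI) = 4.35/EI.
Slope continuity at Q: θ_0 = M_Q·4.35/EI, so M_Q = 573.8/4.35 = 131.9 kip·ft (hogging).
Span PQ, ΣM about P with M_Q applied at Q: R_Q^{PQ}·4.3 = 277.4 + 131.9, so R_Q^{PQ} = 95.18 kip and R_P = 216.1 − 95.18 = 121 kip.
Span QR, ΣM about R: R_Q^{QR}·8.75 = 906 + 131.9, so R_Q^{QR} = 118.6 kip and R_R = 152.1 − 118.6 = 33.43 kip.
R_Q = 95.18 + 118.6 = 213.8 kip.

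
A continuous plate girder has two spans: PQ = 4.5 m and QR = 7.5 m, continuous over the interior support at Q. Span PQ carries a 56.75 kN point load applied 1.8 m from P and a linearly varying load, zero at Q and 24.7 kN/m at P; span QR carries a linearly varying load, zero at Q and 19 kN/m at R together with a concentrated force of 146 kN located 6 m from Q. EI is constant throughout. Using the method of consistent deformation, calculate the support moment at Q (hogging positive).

M_Q = 131.7 kN·m

Insert a hinge at Q; M_Q is the redundant, and each span becomes simply supported.
Discontinuity in slope at Q on the released structure — sum the simple-span end rotations:
  span PQ: point load 56.75 at a = 1.8: Pab(L + a)/(6LEI) = 64.35/EI
  span PQ: triangular load, peak 24.7: 7w₀L³/(360EI) = 43.77/EI
  span QR: triangular load, peak 19: 7w₀L³/(360EI) = 155.9/EI
  span QR: point load 146 at a = 6: Pab(L + b)/(6LEI) = 262.8/EI
  relative rotation θ_0 = (108.1 + 418.7)/EI = 526.8/EI
A unit hogging moment at Q produces rotation L₁/(3EI) + L₂/(3EI) = 4/EI.
Slope continuity at Q: θ_0 = M_Q·4/EI, so M_Q = 526.8/4 = 131.7 kN·m (hogging).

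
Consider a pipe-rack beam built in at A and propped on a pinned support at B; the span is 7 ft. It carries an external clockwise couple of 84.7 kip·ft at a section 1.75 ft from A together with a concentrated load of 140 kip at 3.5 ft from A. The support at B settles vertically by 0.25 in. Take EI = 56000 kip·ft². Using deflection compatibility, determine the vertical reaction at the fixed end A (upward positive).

R_A = 98.51 kip

Remove the prop at B; the released (primary) structure is a cantilever built in at A.
Deflection at B on the released cantilever, summing each load's contribution:
  clockwise couple 84.7 at a = 1.75: M₀a(2L − a)/(2EI) = 907.9/EI
  point load 140 at a = 3.5: Pa²(3L − a)/(6EI) = 5002/EI
  δ_0 = 5910/EI
Flexibility coefficient — unit upward force at B: δ_{BB} = L³/(3EI) = 114.3/EI.
With EI = 56000 kip·ft²: δ_0 = 0.10554 ft and δ_{BB} = 0.002042 ft/kip.
Compatibility — the beam at B must follow the support down by 0.02083 ft: δ_0 − R_B·δ_{BB} = 0.02083, so R_B = (0.10554 − 0.02083)/0.002042 = 41.49 kip.
Vertical equilibrium: R_A = ΣP − R_B = 140 − 41.49 = 98.51 kip.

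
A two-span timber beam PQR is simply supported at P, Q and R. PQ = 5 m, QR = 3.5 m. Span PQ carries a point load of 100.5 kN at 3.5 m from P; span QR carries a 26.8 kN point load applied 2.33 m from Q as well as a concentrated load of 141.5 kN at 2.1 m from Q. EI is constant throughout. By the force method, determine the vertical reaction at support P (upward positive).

R_P = 11.6 kN

Insert a hinge at Q; M_Q is the redundant, and each span becomes simply supported.
End slopes at the hinge Q, treating each span as simply supported:
  span PQ: point load 100.5 at a = 3.5: Pab(L + a)/(6LEI) = 149.5/EI
  span QR: point load 26.8 at a = 2.33: Pab(L + b)/(6LEI) = 16.25/EI
  span QR: point load 141.5 at a = 2.1: Pab(L + b)/(6LEI) = 97.07/EI
  relative rotation θ_0 = (149.5 + 113.3)/EI = 262.8/EI
A unit hogging moment at Q produces rotation L₁/(3EI) + L₂/(3EI) = 2.833/EI.
Compatibility: M_Q·(L₁+L₂)/(3EI) = θ_0, giving M_Q = 92.76 kN·m (hogging).
Span PQ, ΣM about P with M_Q applied at Q: R_Q^{PQ}·5 = 351.8 + 92.76, so R_Q^{PQ} = 88.9 kN and R_P = 100.5 − 88.9 = 11.6 kN.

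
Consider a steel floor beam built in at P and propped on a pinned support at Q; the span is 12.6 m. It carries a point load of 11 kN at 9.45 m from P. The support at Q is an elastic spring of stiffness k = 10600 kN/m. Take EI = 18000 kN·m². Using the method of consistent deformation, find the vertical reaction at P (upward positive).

R_P = 4.057 kN

Take the reaction at Q as the redundant and release it; the primary structure is a cantilever fixed at P.
Free-end deflection of the primary structure under the applied loading (downward +):
  point load 11 at a = 9.45: Pa²(3L − a)/(6EI) = 4641/EI
Flexibility coefficient — unit upward force at Q: δ_{QQ} = L³/(3EI) = 666.8/EI.
With EI = 18000 kN·m²: δ_0 = 0.25786 m and δ_{QQ} = 0.037044 m/kN.
Compatibility — the spring shortens by R_Q/k under the reaction it provides: δ_0 − R_Q·δ_{QQ} = R_Q/k. With 1/k = 0.000094 m/kN, R_Q = δ_0 / (δ_{QQ} + 1/k) = 0.25786 / (0.037044 + 0.000094) = 6.943 kN.
Vertical equilibrium: R_P = ΣP − R_Q = 11 − 6.943 = 4.057 kN.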